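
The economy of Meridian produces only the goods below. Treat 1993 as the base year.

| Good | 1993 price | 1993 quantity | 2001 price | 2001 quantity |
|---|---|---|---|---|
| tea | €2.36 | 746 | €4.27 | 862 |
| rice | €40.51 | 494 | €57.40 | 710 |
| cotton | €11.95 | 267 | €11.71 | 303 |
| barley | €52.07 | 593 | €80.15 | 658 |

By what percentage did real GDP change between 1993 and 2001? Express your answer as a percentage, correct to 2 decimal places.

22.99%

Real GDP 1993 = Nominal GDP 1993 = 2.36·746 + 40.51·494 + 11.95·267 + 52.07·593 = 55840.66.
Real GDP 2001 (at 1993 prices) = 2.36·862 + 40.51·710 + 11.95·303 + 52.07·658 = 68679.33.
Real growth = 68679.33/55840.66 − 1 = 0.2299.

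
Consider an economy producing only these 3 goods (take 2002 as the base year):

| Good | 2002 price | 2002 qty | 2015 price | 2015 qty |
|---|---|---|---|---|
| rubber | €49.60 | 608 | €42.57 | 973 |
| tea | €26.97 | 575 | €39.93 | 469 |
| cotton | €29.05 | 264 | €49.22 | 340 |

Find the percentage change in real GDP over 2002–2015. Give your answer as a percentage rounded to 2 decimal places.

Real GDP 2002 = Nominal GDP 2002 = 49.60·608 + 26.97·575 + 29.05·264 = 53333.75.
Real GDP 2015 (at 2002 prices) = 49.60·973 + 26.97·469 + 29.05·340 = 70786.73.
Real growth = 70786.73/53333.75 − 1 = 0.3272.

32.72%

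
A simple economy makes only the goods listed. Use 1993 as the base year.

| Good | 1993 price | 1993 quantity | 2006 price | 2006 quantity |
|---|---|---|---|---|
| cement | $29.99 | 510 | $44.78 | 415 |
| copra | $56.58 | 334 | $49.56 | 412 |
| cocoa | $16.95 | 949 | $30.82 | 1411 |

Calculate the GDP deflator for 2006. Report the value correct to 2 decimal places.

Nominal GDP 2006 = 44.78·415 + 49.56·412 + 30.82·1411 = 82489.44.
Real GDP 2006 (at 1993 prices) = 29.99·415 + 56.58·412 + 16.95·1411 = 59673.26.
Deflator = Nominal/Real × 100 = 82489.44/59673.26 × 100 = 138.235.

138.24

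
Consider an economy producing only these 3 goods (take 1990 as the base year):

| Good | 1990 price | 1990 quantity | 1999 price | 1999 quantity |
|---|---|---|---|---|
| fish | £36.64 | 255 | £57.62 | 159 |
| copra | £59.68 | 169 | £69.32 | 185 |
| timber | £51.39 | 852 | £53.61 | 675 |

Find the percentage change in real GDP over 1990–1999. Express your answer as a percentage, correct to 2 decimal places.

-18.44%

Real GDP 1990 = Nominal GDP 1990 = 36.64·255 + 59.68·169 + 51.39·852 = 63213.40.
Real GDP 1999 (at 1990 prices) = 36.64·159 + 59.68·185 + 51.39·675 = 51554.81.
Real growth = 51554.81/63213.40 − 1 = -0.1844.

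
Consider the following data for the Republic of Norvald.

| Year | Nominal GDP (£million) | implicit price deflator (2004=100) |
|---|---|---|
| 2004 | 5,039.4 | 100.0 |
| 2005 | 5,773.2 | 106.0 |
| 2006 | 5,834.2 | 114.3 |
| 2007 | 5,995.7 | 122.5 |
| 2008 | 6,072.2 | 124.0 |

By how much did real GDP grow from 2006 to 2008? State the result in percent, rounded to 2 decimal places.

-4.06%

Real GDP 2006 = 5834.2/1.143 = 5104.29.
Real GDP 2008 = 6072.2/1.240 = 4896.94.
Change = 4896.94/5104.29 − 1 = -0.0406.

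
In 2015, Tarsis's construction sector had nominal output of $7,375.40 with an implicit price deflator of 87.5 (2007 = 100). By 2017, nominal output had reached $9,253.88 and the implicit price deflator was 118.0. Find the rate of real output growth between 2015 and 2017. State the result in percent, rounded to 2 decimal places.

-6.96%

Deflate each year: 2015 → 7375.40/0.875 = 8429.03; 2017 → 9253.88/1.180 = 7842.27.
So real output changed by 7842.27/8429.03 − 1 = -0.0696, i.e. -6.96%.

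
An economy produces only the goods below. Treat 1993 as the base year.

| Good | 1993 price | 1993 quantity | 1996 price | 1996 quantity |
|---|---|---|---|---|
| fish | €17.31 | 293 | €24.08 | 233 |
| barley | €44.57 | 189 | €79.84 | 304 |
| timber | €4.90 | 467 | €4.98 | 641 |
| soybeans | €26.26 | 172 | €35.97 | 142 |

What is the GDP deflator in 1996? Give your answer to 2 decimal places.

156.15

Nominal GDP 1996 = 24.08·233 + 79.84·304 + 4.98·641 + 35.97·142 = 38181.92.
Real GDP 1996 (at 1993 prices) = 17.31·233 + 44.57·304 + 4.90·641 + 26.26·142 = 24452.33.
Deflator = Nominal/Real × 100 = 38181.92/24452.33 × 100 = 156.148.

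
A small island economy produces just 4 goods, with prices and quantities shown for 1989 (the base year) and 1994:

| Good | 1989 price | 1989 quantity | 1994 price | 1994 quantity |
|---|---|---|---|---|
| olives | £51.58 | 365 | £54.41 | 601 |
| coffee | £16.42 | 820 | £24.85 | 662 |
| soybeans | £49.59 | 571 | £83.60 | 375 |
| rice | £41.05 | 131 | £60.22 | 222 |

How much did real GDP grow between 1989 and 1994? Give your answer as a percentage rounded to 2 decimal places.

5.45%

Real GDP 1989 = Nominal GDP 1989 = 51.58·365 + 16.42·820 + 49.59·571 + 41.05·131 = 65984.54.
Real GDP 1994 (at 1989 prices) = 51.58·601 + 16.42·662 + 49.59·375 + 41.05·222 = 69578.97.
Real growth = 69578.97/65984.54 − 1 = 0.0545.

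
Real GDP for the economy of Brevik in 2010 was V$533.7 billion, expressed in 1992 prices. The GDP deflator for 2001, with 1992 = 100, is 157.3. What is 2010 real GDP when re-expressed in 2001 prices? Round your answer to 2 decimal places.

V$839.51 billion

Real GDP in 2001 prices = Real GDP in 1992 prices × (P_2001/P_1992) = 533.7 × 1.573 = 839.51.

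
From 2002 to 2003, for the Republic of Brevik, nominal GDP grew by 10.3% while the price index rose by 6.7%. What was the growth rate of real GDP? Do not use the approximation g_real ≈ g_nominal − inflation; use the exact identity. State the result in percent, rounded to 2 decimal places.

(1 + g_nom) = (1 + g_real)(1 + π), so g_real = 1.1030 / 1.0670 − 1 = 0.03374.

3.37%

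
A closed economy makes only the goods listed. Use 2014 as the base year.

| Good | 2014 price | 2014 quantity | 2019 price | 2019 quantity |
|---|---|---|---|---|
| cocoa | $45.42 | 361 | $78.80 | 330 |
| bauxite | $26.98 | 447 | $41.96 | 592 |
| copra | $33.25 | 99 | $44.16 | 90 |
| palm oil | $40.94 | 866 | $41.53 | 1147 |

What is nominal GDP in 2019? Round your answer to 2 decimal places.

Nominal GDP 2019 = Σ (p_2019 × q_2019) = 78.80·330 + 41.96·592 + 44.16·90 + 41.53·1147 = 102453.63.

$102453.63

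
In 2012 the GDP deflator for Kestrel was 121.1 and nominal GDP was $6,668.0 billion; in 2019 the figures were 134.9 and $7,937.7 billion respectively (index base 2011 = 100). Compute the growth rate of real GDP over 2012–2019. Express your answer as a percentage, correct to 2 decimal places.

6.86%

Deflate each year: 2012 → 6668.0/1.211 = 5506.19; 2019 → 7937.7/1.349 = 5884.14.
So real GDP changed by 5884.14/5506.19 − 1 = 0.0686, i.e. 6.86%.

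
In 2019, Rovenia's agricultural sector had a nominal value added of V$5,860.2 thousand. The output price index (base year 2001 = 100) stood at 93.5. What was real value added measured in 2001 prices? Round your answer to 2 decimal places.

Real value added = Nominal / (output price index/100) = 5860.2 / 0.935 = 6267.59.

V$6,267.59 thousand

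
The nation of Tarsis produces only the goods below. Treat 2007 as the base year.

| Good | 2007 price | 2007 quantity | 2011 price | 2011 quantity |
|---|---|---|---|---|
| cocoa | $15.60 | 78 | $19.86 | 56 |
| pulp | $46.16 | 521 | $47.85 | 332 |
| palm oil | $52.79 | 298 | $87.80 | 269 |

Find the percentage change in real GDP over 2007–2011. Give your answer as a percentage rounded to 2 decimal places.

-25.85%

Real GDP 2007 = Nominal GDP 2007 = 15.60·78 + 46.16·521 + 52.79·298 = 40997.58.
Real GDP 2011 (at 2007 prices) = 15.60·56 + 46.16·332 + 52.79·269 = 30399.23.
Real growth = 30399.23/40997.58 − 1 = -0.2585.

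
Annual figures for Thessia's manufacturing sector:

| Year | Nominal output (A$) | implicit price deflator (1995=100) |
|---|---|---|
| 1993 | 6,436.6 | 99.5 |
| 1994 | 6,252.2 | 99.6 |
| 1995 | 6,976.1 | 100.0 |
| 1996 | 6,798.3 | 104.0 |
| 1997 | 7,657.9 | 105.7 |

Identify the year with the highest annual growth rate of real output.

1994: real = 6252.2/0.996 = 6277.31; growth vs 1993 (6468.94) = -2.96%.
1995: real = 6976.1/1.000 = 6976.10; growth vs 1994 (6277.31) = 11.13%.
1996: real = 6798.3/1.040 = 6536.83; growth vs 1995 (6976.10) = -6.30%.
1997: real = 7657.9/1.057 = 7244.94; growth vs 1996 (6536.83) = 10.83%.

1995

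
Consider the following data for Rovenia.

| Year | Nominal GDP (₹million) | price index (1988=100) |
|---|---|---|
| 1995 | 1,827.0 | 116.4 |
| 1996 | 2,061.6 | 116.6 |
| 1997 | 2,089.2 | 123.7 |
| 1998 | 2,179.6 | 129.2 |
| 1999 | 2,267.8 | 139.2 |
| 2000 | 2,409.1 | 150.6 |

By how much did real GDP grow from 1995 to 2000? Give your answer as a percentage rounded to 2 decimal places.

Real GDP 1995 = 1827.0/1.164 = 1569.59.
Real GDP 2000 = 2409.1/1.506 = 1599.67.
Change = 1599.67/1569.59 − 1 = 0.0192.

1.92%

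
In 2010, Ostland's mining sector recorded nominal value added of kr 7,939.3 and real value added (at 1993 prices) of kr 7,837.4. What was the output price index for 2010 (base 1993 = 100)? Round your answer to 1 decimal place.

101.3

output price index = (Nominal / Real) × 100 = 7939.3 / 7837.4 × 100 = 101.30.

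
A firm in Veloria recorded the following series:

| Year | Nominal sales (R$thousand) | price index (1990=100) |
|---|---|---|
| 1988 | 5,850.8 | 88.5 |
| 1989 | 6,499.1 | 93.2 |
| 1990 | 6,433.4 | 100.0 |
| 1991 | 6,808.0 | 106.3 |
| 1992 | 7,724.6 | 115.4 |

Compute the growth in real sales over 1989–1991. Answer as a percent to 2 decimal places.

-8.16%

Real sales 1989 = 6499.1/0.932 = 6973.28.
Real sales 1991 = 6808.0/1.063 = 6404.52.
Change = 6404.52/6973.28 − 1 = -0.0816.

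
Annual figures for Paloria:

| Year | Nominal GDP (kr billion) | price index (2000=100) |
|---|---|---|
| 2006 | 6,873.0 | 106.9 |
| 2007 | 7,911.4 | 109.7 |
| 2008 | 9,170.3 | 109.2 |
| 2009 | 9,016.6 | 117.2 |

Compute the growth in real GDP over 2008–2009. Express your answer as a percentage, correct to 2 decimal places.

-8.39%

Real GDP 2008 = 9170.3/1.092 = 8397.71.
Real GDP 2009 = 9016.6/1.172 = 7693.34.
Change = 7693.34/8397.71 − 1 = -0.0839.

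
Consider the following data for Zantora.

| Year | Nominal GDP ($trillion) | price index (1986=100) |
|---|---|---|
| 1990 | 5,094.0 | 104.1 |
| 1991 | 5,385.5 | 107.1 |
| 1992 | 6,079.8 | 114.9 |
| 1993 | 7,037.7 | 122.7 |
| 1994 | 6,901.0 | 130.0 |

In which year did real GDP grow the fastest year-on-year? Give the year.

1993

1991: real = 5385.5/1.071 = 5028.48; growth vs 1990 (4893.37) = 2.76%.
1992: real = 6079.8/1.149 = 5291.38; growth vs 1991 (5028.48) = 5.23%.
1993: real = 7037.7/1.227 = 5735.70; growth vs 1992 (5291.38) = 8.40%.
1994: real = 6901.0/1.300 = 5308.46; growth vs 1993 (5735.70) = -7.45%.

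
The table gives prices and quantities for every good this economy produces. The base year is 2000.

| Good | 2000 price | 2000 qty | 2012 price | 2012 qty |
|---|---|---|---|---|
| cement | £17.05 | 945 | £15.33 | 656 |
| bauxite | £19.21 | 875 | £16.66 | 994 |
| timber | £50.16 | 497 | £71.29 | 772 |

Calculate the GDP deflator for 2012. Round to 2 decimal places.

Nominal GDP 2012 = 15.33·656 + 16.66·994 + 71.29·772 = 81652.40.
Real GDP 2012 (at 2000 prices) = 17.05·656 + 19.21·994 + 50.16·772 = 69003.06.
Deflator = Nominal/Real × 100 = 81652.40/69003.06 × 100 = 118.332.

118.33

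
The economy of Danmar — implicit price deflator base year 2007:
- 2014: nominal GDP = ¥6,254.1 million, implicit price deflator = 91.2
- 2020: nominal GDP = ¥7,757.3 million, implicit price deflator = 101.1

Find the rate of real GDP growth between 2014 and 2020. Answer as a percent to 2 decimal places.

11.89%

Deflate each year: 2014 → 6254.1/0.912 = 6857.57; 2020 → 7757.3/1.011 = 7672.90.
So real GDP changed by 7672.90/6857.57 − 1 = 0.1189, i.e. 11.89%.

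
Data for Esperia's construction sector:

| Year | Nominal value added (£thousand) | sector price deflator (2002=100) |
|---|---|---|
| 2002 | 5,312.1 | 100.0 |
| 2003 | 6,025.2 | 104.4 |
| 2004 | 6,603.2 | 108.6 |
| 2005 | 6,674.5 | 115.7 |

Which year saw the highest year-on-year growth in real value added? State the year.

2003: real = 6025.2/1.044 = 5771.26; growth vs 2002 (5312.10) = 8.64%.
2004: real = 6603.2/1.086 = 6080.29; growth vs 2003 (5771.26) = 5.35%.
2005: real = 6674.5/1.157 = 5768.80; growth vs 2004 (6080.29) = -5.12%.

2003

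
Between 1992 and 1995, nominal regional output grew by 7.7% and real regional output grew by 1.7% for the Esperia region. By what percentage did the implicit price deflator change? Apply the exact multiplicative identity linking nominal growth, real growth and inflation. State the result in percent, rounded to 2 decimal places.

(1 + g_nom) = (1 + g_real)(1 + π), so π = 1.0770 / 1.0170 − 1 = 0.05900.

5.90%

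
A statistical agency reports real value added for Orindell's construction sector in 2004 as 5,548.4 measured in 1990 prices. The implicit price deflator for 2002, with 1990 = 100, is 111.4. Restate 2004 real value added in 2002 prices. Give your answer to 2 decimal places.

6,180.92

Real value added in 2002 prices = Real value added in 1990 prices × (P_2002/P_1990) = 5548.4 × 1.114 = 6180.92.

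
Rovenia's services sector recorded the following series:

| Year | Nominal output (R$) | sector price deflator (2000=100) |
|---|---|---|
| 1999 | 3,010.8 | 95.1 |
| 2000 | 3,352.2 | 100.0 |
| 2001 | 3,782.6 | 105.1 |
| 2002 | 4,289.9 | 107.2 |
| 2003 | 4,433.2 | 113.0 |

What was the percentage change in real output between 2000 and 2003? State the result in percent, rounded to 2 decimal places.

17.03%

Real output 2000 = 3352.2/1.000 = 3352.20.
Real output 2003 = 4433.2/1.130 = 3923.19.
Change = 3923.19/3352.20 − 1 = 0.1703.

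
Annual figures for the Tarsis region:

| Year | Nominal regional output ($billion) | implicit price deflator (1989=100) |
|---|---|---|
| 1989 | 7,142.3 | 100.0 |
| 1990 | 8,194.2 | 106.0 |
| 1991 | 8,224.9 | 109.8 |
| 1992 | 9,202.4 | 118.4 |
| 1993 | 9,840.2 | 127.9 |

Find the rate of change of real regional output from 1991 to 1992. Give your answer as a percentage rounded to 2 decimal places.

Real regional output 1991 = 8224.9/1.098 = 7490.80.
Real regional output 1992 = 9202.4/1.184 = 7772.30.
Change = 7772.30/7490.80 − 1 = 0.0376.

3.76%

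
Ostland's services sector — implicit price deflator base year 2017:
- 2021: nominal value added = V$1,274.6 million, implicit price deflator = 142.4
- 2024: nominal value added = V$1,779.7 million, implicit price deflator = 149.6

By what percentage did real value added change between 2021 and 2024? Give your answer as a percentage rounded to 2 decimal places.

32.91%

Real value added 2021 = 1274.6 / 1.424 = 895.08.
Real value added 2024 = 1779.7 / 1.496 = 1189.64.
Real growth = 1189.64 / 895.08 − 1 = 0.3291.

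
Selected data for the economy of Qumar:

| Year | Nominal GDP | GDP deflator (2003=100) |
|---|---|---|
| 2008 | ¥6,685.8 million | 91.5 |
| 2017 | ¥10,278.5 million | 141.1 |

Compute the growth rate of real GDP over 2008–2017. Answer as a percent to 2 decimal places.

-0.31%

Deflate each year: 2008 → 6685.8/0.915 = 7306.89; 2017 → 10278.5/1.411 = 7284.55.
So real GDP changed by 7284.55/7306.89 − 1 = -0.0031, i.e. -0.31%.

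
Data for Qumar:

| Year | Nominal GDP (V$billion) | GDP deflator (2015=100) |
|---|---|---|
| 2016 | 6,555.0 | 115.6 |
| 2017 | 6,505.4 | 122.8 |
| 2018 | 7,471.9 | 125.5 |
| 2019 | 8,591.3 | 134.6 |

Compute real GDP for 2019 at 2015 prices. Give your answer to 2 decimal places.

Real GDP 2019 = 8591.3 / 1.346 = 6382.84.

V$6,382.84 billion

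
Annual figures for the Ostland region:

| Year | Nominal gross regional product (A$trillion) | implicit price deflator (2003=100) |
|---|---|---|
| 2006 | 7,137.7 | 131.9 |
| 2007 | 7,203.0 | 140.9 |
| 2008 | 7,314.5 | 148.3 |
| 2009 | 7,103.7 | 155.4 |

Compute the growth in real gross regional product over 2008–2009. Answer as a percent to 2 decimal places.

-7.32%

Real gross regional product 2008 = 7314.5/1.483 = 4932.23.
Real gross regional product 2009 = 7103.7/1.554 = 4571.24.
Change = 4571.24/4932.23 − 1 = -0.0732.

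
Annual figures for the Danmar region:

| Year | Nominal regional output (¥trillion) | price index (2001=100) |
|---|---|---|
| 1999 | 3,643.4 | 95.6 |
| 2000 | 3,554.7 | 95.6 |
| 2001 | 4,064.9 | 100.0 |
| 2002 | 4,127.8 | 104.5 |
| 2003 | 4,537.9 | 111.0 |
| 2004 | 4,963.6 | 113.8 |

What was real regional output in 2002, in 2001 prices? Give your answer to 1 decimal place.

¥3,950.0 trillion

Real regional output 2002 = 4127.8 / 1.045 = 3950.05.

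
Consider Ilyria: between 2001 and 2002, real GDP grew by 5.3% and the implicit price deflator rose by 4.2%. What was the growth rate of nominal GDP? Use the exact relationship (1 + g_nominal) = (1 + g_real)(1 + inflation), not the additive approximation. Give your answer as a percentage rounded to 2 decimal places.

9.72%

(1 + g_nom) = (1 + g_real)(1 + π) = 1.0530 × 1.0420 = 1.09723.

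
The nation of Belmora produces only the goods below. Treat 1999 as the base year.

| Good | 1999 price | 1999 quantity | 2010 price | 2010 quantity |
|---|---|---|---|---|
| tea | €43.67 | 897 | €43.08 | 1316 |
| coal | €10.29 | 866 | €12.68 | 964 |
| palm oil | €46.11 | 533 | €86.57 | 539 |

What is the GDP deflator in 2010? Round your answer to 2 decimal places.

125.30

Nominal GDP 2010 = 43.08·1316 + 12.68·964 + 86.57·539 = 115578.03.
Real GDP 2010 (at 1999 prices) = 43.67·1316 + 10.29·964 + 46.11·539 = 92242.57.
Deflator = Nominal/Real × 100 = 115578.03/92242.57 × 100 = 125.298.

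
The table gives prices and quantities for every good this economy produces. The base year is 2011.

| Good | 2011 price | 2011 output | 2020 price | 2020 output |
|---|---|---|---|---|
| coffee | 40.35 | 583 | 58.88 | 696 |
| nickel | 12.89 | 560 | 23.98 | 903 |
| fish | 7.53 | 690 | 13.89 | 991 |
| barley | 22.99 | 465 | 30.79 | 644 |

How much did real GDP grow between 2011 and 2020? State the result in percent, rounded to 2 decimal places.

32.95%

Real GDP 2011 = Nominal GDP 2011 = 40.35·583 + 12.89·560 + 7.53·690 + 22.99·465 = 46628.50.
Real GDP 2020 (at 2011 prices) = 40.35·696 + 12.89·903 + 7.53·991 + 22.99·644 = 61991.06.
Real growth = 61991.06/46628.50 − 1 = 0.3295.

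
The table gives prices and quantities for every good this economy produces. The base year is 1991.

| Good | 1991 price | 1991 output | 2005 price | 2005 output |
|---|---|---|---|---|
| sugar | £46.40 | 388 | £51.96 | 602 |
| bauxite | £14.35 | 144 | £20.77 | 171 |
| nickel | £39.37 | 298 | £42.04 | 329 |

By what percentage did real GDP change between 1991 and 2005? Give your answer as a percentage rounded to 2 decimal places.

Real GDP 1991 = Nominal GDP 1991 = 46.40·388 + 14.35·144 + 39.37·298 = 31801.86.
Real GDP 2005 (at 1991 prices) = 46.40·602 + 14.35·171 + 39.37·329 = 43339.38.
Real growth = 43339.38/31801.86 − 1 = 0.3628.

36.28%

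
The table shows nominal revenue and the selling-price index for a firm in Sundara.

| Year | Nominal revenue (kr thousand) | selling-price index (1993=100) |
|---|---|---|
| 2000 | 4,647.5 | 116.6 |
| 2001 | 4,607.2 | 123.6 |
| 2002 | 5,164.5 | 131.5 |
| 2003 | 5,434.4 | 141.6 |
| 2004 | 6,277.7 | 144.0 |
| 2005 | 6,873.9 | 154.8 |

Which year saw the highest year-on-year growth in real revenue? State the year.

2004

2001: real = 4607.2/1.236 = 3727.51; growth vs 2000 (3985.85) = -6.48%.
2002: real = 5164.5/1.315 = 3927.38; growth vs 2001 (3727.51) = 5.36%.
2003: real = 5434.4/1.416 = 3837.85; growth vs 2002 (3927.38) = -2.28%.
2004: real = 6277.7/1.440 = 4359.51; growth vs 2003 (3837.85) = 13.59%.
2005: real = 6873.9/1.548 = 4440.50; growth vs 2004 (4359.51) = 1.86%.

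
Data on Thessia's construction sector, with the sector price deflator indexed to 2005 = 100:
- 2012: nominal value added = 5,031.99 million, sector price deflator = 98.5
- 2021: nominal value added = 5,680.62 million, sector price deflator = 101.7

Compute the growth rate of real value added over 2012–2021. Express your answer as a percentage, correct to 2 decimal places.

Deflate each year: 2012 → 5031.99/0.985 = 5108.62; 2021 → 5680.62/1.017 = 5585.66.
So real value added changed by 5585.66/5108.62 − 1 = 0.0934, i.e. 9.34%.

9.34%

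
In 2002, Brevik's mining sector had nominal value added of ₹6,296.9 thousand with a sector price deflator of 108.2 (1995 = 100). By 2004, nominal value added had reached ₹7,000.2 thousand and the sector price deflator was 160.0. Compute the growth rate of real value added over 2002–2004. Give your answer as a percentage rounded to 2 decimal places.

Real value added 2002 = 6296.9 / 1.082 = 5819.69.
Real value added 2004 = 7000.2 / 1.600 = 4375.13.
Real growth = 4375.13 / 5819.69 − 1 = -0.2482.

-24.82%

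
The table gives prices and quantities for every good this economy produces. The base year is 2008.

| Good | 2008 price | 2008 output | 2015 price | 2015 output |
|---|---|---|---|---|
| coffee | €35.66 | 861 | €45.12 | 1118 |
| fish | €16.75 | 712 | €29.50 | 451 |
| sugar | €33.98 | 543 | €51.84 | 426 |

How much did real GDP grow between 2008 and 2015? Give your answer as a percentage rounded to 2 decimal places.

Real GDP 2008 = Nominal GDP 2008 = 35.66·861 + 16.75·712 + 33.98·543 = 61080.40.
Real GDP 2015 (at 2008 prices) = 35.66·1118 + 16.75·451 + 33.98·426 = 61897.61.
Real growth = 61897.61/61080.40 − 1 = 0.0134.

1.34%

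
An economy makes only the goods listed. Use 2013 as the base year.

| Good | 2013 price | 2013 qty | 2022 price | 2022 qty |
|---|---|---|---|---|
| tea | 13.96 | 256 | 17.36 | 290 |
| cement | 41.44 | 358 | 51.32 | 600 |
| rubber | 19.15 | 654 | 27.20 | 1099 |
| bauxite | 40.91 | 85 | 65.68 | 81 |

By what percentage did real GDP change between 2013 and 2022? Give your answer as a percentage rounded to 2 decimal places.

54.81%

Real GDP 2013 = Nominal GDP 2013 = 13.96·256 + 41.44·358 + 19.15·654 + 40.91·85 = 34410.73.
Real GDP 2022 (at 2013 prices) = 13.96·290 + 41.44·600 + 19.15·1099 + 40.91·81 = 53271.96.
Real growth = 53271.96/34410.73 − 1 = 0.5481.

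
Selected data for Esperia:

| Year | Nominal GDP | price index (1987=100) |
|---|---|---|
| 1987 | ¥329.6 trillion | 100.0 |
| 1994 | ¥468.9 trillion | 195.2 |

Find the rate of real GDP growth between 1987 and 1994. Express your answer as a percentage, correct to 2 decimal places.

-27.12%

Deflate each year: 1987 → 329.6/1.000 = 329.60; 1994 → 468.9/1.952 = 240.22.
So real GDP changed by 240.22/329.60 − 1 = -0.2712, i.e. -27.12%.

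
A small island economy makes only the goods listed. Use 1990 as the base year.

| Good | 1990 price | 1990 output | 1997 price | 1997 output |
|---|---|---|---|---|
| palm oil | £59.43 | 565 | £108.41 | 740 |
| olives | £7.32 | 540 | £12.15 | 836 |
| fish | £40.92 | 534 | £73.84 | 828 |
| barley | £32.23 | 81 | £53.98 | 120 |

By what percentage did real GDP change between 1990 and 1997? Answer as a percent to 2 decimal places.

Real GDP 1990 = Nominal GDP 1990 = 59.43·565 + 7.32·540 + 40.92·534 + 32.23·81 = 61992.66.
Real GDP 1997 (at 1990 prices) = 59.43·740 + 7.32·836 + 40.92·828 + 32.23·120 = 87847.08.
Real growth = 87847.08/61992.66 − 1 = 0.4171.

41.71%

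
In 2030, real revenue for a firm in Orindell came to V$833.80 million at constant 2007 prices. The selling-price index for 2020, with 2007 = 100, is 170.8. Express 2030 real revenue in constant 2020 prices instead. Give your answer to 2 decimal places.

Real revenue in 2020 prices = Real revenue in 2007 prices × (P_2020/P_2007) = 833.80 × 1.708 = 1424.13.

V$1,424.13 million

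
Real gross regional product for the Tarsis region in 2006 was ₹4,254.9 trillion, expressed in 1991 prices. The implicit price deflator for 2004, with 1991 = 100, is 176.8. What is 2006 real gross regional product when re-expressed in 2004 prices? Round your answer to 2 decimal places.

₹7,522.66 trillion

Real gross regional product in 2004 prices = Real gross regional product in 1991 prices × (P_2004/P_1991) = 4254.9 × 1.768 = 7522.66.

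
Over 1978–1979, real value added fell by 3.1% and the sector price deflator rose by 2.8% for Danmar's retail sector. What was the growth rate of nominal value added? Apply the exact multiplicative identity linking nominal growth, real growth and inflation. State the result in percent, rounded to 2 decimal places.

-0.39%

(1 + g_nom) = (1 + g_real)(1 + π) = 0.9690 × 1.0280 = 0.99613.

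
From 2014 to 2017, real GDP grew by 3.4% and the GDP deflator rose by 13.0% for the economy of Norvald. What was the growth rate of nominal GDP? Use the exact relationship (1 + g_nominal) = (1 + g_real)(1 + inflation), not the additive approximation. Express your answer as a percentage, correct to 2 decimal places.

(1 + g_nom) = (1 + g_real)(1 + π) = 1.0340 × 1.1300 = 1.16842.

16.84%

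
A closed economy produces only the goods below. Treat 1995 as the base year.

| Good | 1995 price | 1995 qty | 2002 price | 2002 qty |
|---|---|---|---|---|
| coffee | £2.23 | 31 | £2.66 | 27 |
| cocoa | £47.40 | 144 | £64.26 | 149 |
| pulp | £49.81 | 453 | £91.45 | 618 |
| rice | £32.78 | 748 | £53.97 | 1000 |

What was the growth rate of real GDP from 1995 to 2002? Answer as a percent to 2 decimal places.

Real GDP 1995 = Nominal GDP 1995 = 2.23·31 + 47.40·144 + 49.81·453 + 32.78·748 = 53978.10.
Real GDP 2002 (at 1995 prices) = 2.23·27 + 47.40·149 + 49.81·618 + 32.78·1000 = 70685.39.
Real growth = 70685.39/53978.10 − 1 = 0.3095.

30.95%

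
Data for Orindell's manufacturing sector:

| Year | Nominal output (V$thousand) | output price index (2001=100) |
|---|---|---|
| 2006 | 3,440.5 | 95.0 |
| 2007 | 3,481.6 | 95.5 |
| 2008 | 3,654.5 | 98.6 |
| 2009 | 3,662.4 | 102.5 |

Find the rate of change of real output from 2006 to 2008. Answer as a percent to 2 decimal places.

2.34%

Real output 2006 = 3440.5/0.950 = 3621.58.
Real output 2008 = 3654.5/0.986 = 3706.39.
Change = 3706.39/3621.58 − 1 = 0.0234.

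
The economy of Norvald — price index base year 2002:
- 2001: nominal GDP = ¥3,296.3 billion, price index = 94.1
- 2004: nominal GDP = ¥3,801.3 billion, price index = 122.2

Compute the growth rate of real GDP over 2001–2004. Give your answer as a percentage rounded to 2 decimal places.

Real GDP 2001 = 3296.3 / 0.941 = 3502.98.
Real GDP 2004 = 3801.3 / 1.222 = 3110.72.
Real growth = 3110.72 / 3502.98 − 1 = -0.1120.

-11.20%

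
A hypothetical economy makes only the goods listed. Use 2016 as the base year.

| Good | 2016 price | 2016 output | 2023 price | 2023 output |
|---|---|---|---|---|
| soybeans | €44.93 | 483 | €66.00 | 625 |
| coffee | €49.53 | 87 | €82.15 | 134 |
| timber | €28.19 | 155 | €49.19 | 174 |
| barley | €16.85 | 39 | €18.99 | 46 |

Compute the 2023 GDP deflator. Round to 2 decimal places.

Nominal GDP 2023 = 66.00·625 + 82.15·134 + 49.19·174 + 18.99·46 = 61690.70.
Real GDP 2023 (at 2016 prices) = 44.93·625 + 49.53·134 + 28.19·174 + 16.85·46 = 40398.43.
Deflator = Nominal/Real × 100 = 61690.70/40398.43 × 100 = 152.706.

152.71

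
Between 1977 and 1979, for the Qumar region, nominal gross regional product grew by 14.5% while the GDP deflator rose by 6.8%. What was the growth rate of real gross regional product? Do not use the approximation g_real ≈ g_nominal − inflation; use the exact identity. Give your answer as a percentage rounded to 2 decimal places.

(1 + g_nom) = (1 + g_real)(1 + π), so g_real = 1.1450 / 1.0680 − 1 = 0.07210.

7.21%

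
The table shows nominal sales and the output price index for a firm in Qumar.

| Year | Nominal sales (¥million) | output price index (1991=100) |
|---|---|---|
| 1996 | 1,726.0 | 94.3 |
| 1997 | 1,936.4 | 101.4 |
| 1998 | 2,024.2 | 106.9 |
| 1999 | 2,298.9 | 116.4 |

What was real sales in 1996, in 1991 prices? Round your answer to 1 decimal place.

Real sales 1996 = 1726.0 / 0.943 = 1830.33.

¥1,830.3 million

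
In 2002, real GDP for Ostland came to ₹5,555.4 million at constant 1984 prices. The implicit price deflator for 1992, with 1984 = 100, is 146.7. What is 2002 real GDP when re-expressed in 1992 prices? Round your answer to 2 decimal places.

₹8,149.77 million

Real GDP in 1992 prices = Real GDP in 1984 prices × (P_1992/P_1984) = 5555.4 × 1.467 = 8149.77.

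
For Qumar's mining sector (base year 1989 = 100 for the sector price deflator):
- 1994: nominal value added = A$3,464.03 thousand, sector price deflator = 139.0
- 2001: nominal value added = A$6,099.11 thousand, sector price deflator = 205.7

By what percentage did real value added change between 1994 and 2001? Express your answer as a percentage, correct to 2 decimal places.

18.98%

Real value added 1994 = 3464.03 / 1.390 = 2492.11.
Real value added 2001 = 6099.11 / 2.057 = 2965.05.
Real growth = 2965.05 / 2492.11 − 1 = 0.1898.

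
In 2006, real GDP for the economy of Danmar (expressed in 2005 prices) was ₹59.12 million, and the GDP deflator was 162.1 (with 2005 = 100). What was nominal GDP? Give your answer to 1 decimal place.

₹95.8 million

Nominal GDP = Real × (GDP deflator/100) = 59.12 × 1.621 = 95.83.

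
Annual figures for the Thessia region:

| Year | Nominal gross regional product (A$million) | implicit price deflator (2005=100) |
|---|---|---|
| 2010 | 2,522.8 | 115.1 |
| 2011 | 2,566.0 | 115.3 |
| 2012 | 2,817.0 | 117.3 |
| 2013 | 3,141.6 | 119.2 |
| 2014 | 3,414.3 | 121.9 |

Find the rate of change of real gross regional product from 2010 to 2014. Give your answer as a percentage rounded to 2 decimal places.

Real gross regional product 2010 = 2522.8/1.151 = 2191.83.
Real gross regional product 2014 = 3414.3/1.219 = 2800.90.
Change = 2800.90/2191.83 − 1 = 0.2779.

27.79%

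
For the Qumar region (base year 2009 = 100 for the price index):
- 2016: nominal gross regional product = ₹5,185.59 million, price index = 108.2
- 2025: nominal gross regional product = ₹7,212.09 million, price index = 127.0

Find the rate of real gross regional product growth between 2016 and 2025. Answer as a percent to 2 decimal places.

18.49%

Deflate each year: 2016 → 5185.59/1.082 = 4792.60; 2025 → 7212.09/1.270 = 5678.81.
So real gross regional product changed by 5678.81/4792.60 − 1 = 0.1849, i.e. 18.49%.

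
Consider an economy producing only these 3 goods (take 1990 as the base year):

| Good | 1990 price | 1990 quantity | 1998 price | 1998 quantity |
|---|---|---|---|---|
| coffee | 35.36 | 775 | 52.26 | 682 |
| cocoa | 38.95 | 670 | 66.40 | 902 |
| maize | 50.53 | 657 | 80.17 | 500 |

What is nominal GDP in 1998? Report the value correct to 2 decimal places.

Nominal GDP 1998 = Σ (p_1998 × q_1998) = 52.26·682 + 66.40·902 + 80.17·500 = 135619.12.

135619.12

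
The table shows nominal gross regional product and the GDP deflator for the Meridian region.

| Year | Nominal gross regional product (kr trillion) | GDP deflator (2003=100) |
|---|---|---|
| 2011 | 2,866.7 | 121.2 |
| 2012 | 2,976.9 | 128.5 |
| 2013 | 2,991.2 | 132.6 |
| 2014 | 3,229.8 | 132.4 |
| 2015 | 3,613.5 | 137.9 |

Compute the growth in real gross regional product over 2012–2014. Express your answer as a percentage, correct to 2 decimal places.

5.30%

Real gross regional product 2012 = 2976.9/1.285 = 2316.65.
Real gross regional product 2014 = 3229.8/1.324 = 2439.43.
Change = 2439.43/2316.65 − 1 = 0.0530.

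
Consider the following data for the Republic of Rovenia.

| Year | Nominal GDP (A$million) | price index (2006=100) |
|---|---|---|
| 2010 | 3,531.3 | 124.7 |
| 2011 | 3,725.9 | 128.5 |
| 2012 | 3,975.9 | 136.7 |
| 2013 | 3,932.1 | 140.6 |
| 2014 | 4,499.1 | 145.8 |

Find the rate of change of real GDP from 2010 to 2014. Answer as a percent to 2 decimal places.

Real GDP 2010 = 3531.3/1.247 = 2831.84.
Real GDP 2014 = 4499.1/1.458 = 3085.80.
Change = 3085.80/2831.84 − 1 = 0.0897.

8.97%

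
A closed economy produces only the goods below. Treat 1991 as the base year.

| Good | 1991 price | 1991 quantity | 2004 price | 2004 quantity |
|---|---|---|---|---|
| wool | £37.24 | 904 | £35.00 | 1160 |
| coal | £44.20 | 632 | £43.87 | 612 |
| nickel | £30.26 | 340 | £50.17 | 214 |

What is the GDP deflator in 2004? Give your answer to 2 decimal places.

Nominal GDP 2004 = 35.00·1160 + 43.87·612 + 50.17·214 = 78184.82.
Real GDP 2004 (at 1991 prices) = 37.24·1160 + 44.20·612 + 30.26·214 = 76724.44.
Deflator = Nominal/Real × 100 = 78184.82/76724.44 × 100 = 101.903.

101.90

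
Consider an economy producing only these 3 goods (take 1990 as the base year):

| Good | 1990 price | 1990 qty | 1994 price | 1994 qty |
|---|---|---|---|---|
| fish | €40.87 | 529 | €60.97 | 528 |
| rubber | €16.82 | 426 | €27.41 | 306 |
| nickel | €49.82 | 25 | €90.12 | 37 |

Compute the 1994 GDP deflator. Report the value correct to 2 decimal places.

Nominal GDP 1994 = 60.97·528 + 27.41·306 + 90.12·37 = 43914.06.
Real GDP 1994 (at 1990 prices) = 40.87·528 + 16.82·306 + 49.82·37 = 28569.62.
Deflator = Nominal/Real × 100 = 43914.06/28569.62 × 100 = 153.709.

153.71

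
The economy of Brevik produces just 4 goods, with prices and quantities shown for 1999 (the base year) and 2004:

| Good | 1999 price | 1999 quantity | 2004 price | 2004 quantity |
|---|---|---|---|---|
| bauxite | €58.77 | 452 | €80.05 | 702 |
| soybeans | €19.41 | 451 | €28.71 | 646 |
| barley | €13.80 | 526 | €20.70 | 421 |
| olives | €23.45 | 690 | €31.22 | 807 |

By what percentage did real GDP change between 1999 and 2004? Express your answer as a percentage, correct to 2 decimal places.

33.65%

Real GDP 1999 = Nominal GDP 1999 = 58.77·452 + 19.41·451 + 13.80·526 + 23.45·690 = 58757.25.
Real GDP 2004 (at 1999 prices) = 58.77·702 + 19.41·646 + 13.80·421 + 23.45·807 = 78529.35.
Real growth = 78529.35/58757.25 − 1 = 0.3365.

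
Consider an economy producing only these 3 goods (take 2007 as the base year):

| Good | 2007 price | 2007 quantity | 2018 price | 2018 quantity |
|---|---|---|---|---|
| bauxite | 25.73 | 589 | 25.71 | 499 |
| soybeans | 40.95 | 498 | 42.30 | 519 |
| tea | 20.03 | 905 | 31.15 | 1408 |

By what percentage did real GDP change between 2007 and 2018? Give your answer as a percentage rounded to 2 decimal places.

16.06%

Real GDP 2007 = Nominal GDP 2007 = 25.73·589 + 40.95·498 + 20.03·905 = 53675.22.
Real GDP 2018 (at 2007 prices) = 25.73·499 + 40.95·519 + 20.03·1408 = 62294.56.
Real growth = 62294.56/53675.22 − 1 = 0.1606.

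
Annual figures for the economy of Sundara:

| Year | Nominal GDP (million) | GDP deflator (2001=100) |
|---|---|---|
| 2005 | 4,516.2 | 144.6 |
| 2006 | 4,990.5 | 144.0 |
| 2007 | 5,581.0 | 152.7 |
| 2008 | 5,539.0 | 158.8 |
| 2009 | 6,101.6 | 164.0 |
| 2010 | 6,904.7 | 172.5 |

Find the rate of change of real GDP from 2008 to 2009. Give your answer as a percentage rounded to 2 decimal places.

6.66%

Real GDP 2008 = 5539.0/1.588 = 3488.04.
Real GDP 2009 = 6101.6/1.640 = 3720.49.
Change = 3720.49/3488.04 − 1 = 0.0666.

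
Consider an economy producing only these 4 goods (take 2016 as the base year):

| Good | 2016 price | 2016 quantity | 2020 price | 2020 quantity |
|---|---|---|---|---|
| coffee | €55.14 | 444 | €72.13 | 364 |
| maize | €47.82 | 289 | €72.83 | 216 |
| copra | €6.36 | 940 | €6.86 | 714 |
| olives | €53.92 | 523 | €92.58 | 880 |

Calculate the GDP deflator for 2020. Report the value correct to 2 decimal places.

155.79

Nominal GDP 2020 = 72.13·364 + 72.83·216 + 6.86·714 + 92.58·880 = 128355.04.
Real GDP 2020 (at 2016 prices) = 55.14·364 + 47.82·216 + 6.36·714 + 53.92·880 = 82390.72.
Deflator = Nominal/Real × 100 = 128355.04/82390.72 × 100 = 155.788.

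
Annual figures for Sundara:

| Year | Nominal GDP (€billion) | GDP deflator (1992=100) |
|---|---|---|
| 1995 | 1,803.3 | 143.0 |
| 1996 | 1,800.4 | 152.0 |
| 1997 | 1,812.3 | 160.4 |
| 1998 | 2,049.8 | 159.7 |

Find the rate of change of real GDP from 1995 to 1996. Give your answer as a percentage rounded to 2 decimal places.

Real GDP 1995 = 1803.3/1.430 = 1261.05.
Real GDP 1996 = 1800.4/1.520 = 1184.47.
Change = 1184.47/1261.05 − 1 = -0.0607.

-6.07%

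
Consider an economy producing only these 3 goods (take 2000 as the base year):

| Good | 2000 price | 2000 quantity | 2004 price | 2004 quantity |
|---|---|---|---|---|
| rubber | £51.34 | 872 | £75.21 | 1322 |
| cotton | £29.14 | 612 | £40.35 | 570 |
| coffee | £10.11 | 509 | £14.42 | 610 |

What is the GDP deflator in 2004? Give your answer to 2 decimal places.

144.76

Nominal GDP 2004 = 75.21·1322 + 40.35·570 + 14.42·610 = 131223.32.
Real GDP 2004 (at 2000 prices) = 51.34·1322 + 29.14·570 + 10.11·610 = 90648.38.
Deflator = Nominal/Real × 100 = 131223.32/90648.38 × 100 = 144.761.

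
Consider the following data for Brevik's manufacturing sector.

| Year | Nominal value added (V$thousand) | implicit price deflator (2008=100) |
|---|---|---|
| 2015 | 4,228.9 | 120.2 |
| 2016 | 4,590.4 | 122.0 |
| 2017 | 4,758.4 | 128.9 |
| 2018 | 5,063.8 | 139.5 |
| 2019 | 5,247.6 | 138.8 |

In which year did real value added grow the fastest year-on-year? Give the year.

2016: real = 4590.4/1.220 = 3762.62; growth vs 2015 (3518.22) = 6.95%.
2017: real = 4758.4/1.289 = 3691.54; growth vs 2016 (3762.62) = -1.89%.
2018: real = 5063.8/1.395 = 3629.96; growth vs 2017 (3691.54) = -1.67%.
2019: real = 5247.6/1.388 = 3780.69; growth vs 2018 (3629.96) = 4.15%.

2016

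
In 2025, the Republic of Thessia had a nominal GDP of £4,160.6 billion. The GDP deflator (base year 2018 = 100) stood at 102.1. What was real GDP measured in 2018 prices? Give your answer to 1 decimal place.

Real GDP = Nominal / (GDP deflator/100) = 4160.6 / 1.021 = 4075.02.

£4,075.0 billion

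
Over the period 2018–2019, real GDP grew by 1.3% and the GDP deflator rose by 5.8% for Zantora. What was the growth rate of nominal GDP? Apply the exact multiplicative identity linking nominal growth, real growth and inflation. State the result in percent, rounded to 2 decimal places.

(1 + g_nom) = (1 + g_real)(1 + π) = 1.0130 × 1.0580 = 1.07175.

7.18%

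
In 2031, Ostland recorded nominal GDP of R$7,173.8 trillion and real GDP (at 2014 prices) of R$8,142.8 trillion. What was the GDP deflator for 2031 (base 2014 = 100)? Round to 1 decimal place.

GDP deflator = (Nominal / Real) × 100 = 7173.8 / 8142.8 × 100 = 88.10.

88.1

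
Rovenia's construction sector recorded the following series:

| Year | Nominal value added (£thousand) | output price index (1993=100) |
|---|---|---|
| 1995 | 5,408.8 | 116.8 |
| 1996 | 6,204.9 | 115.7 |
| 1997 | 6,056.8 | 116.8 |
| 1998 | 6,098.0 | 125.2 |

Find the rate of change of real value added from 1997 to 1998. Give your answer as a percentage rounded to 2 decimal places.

Real value added 1997 = 6056.8/1.168 = 5185.62.
Real value added 1998 = 6098.0/1.252 = 4870.61.
Change = 4870.61/5185.62 − 1 = -0.0607.

-6.07%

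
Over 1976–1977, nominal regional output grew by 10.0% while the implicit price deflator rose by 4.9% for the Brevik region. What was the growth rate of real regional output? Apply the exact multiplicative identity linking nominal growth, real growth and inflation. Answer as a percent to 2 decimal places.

(1 + g_nom) = (1 + g_real)(1 + π), so g_real = 1.1000 / 1.0490 − 1 = 0.04862.

4.86%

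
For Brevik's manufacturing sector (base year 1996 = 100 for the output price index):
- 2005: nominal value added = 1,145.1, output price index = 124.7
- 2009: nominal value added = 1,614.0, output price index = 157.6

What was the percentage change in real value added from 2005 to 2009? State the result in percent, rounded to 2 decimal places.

Deflate each year: 2005 → 1145.1/1.247 = 918.28; 2009 → 1614.0/1.576 = 1024.11.
So real value added changed by 1024.11/918.28 − 1 = 0.1152, i.e. 11.52%.

11.52%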